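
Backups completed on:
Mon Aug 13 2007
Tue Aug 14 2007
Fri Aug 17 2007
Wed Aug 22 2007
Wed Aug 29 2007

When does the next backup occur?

Fri Sep 7 2007

Gaps: 1, 3, 5, 7 days — each gap is 2 larger than the previous one.
Next gap: 9 days. Wed Aug 29 2007 + 9 days = Fri Sep 7 2007.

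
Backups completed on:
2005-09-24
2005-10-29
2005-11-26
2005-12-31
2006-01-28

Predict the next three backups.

All Saturdays; the gaps (35, 28, 35, 28) vary with month length.
This is the last Saturday of each month.
Last Saturday of February 2006: 2006-02-25.
Last Saturday of March 2006: 2006-03-25.
April 2006 ends with Saturday 2006-04-29.

2006-02-25, 2006-03-25, 2006-04-29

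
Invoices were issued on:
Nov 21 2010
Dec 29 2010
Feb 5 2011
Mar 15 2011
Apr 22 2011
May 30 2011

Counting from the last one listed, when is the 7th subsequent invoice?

The spacing is 38, 38, 38, 38, 38 days — always 38 days.
May 30 2011 + 38 days = Jul 7 2011.
Jul 7 2011 + 38 days = Aug 14 2011.
Aug 14 2011 + 38 days = Sep 21 2011.
Sep 21 2011 + 38 days = Oct 29 2011.
Oct 29 2011 + 38 days = Dec 6 2011.
Dec 6 2011 + 38 days = Jan 13 2012.
Jan 13 2012 + 38 days = Feb 20 2012.

Feb 20 2012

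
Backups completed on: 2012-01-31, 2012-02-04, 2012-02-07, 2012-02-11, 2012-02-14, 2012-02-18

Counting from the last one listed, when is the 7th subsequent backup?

Gaps: 4, 3, 4, 3, 4 days — not constant, but cyclic with period 2.
The events fall on every Tuesday and Saturday.
Next Tuesday: 2012-02-21.
Next Saturday: 2012-02-25.
Next Tuesday: 2012-02-28.
The following Saturday is 2012-03-03.
Next Tuesday: 2012-03-06.
Next Saturday: 2012-03-10.
Next Tuesday: 2012-03-13.

2012-03-13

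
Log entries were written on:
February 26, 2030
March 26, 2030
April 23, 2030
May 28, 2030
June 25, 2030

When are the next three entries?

July 23, 2030; August 27, 2030; September 24, 2030

These are Tuesdays at 28- or 35-day spacing (28, 28, 35, 28).
The pattern: 4th Tuesday of the month.
July 2030 — 4th Tuesday is July 23, 2030.
August 2030 — 4th Tuesday is August 27, 2030.
September 2030 — 4th Tuesday is September 24, 2030.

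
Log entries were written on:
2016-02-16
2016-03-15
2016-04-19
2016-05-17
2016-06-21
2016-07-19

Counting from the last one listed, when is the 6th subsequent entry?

All dates are Tuesdays, 28, 35, 28, 35, 28 days apart.
Specifically, the 3rd Tuesday of each month.
3rd Tuesday of August 2016: 2016-08-16.
3rd Tuesday of September 2016: 2016-09-20.
3rd Tuesday of October 2016: 2016-10-18.
3rd Tuesday of November 2016: 2016-11-15.
December 2016 — 3rd Tuesday is 2016-12-20.
January 2017 — 3rd Tuesday is 2017-01-17.

2017-01-17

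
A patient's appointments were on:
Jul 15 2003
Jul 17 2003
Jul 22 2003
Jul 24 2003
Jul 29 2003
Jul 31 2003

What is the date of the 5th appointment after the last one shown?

Aug 19 2003

Gaps: 2, 5, 2, 5, 2 days — not constant, but cyclic with period 2.
The events fall on every Tuesday and Thursday.
The following Tuesday is Aug 5 2003.
The following Thursday is Aug 7 2003.
The following Tuesday is Aug 12 2003.
Next Thursday: Aug 14 2003.
The following Tuesday is Aug 19 2003.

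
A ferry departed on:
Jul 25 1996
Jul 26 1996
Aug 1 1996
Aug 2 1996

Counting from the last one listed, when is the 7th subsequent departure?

Gaps: 1, 6, 1 days — not constant, but cyclic with period 2.
The events fall on every Thursday and Friday.
The following Thursday is Aug 8 1996.
Next Friday: Aug 9 1996.
The following Thursday is Aug 15 1996.
Next Friday: Aug 16 1996.
Next Thursday: Aug 22 1996.
Next Friday: Aug 23 1996.
Next Thursday: Aug 29 1996.

Aug 29 1996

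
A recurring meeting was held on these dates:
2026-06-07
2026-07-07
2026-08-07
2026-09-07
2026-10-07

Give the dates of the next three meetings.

2026-11-07, 2026-12-07, 2027-01-07

Gaps: 30, 31, 31, 30 days — not constant. Every event is on the 7th of the month.
Pattern: the 7th of each month.
November 2026: 2026-11-07.
December 2026: 2026-12-07.
January 2027: 2027-01-07.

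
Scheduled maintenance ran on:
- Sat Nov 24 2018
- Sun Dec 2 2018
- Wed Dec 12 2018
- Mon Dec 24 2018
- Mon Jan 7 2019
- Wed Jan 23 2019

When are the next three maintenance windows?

Sun Feb 10 2019, Sat Mar 2 2019, Sun Mar 24 2019

The spacing grows by 2 each time: 8, 10, 12, 14, 16 days.
Next gap: 18 days. Wed Jan 23 2019 + 18 days = Sun Feb 10 2019.
Next gap: 20 days. Sun Feb 10 2019 + 20 days = Sat Mar 2 2019.
Next gap: 22 days. Sat Mar 2 2019 + 22 days = Sun Mar 24 2019.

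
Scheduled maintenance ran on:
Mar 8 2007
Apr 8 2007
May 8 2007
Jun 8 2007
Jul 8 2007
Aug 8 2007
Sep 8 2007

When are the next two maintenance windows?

Oct 8 2007, Nov 8 2007

Each date is the 8th; the gaps (31, 30, 31, 30, 31, 31) track the month lengths.
The rule is the 8th of each month.
October 2007: Oct 8 2007.
November 2007: Nov 8 2007.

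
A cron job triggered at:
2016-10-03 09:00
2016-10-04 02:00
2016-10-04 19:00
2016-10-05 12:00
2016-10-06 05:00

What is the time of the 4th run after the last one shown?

The interval is a steady 17 hours (17, 17, 17, 17).
2016-10-06 05:00 + 17 h = 2016-10-06 22:00.
2016-10-06 22:00 + 17 h = 2016-10-07 15:00.
2016-10-07 15:00 + 17 h = 2016-10-08 08:00.
2016-10-08 08:00 + 17 h = 2016-10-09 01:00.

2016-10-09 01:00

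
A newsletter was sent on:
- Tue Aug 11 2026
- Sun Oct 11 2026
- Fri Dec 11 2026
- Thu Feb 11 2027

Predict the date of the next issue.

Sun Apr 11 2027

The day-of-month is always 11 (61, 61, 62 days between events).
So this recurs on the 11th of every 2 months.
April 2027: Sun Apr 11 2027.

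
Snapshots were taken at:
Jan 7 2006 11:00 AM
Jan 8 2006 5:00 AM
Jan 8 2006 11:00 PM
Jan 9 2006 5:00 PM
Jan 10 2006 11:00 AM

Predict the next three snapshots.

Jan 11 2006 5:00 AM, Jan 11 2006 11:00 PM, Jan 12 2006 5:00 PM

Gaps: 18, 18, 18, 18 hours — each event is 18 hours after the previous one.
Jan 10 2006 11:00 AM + 18 h = Jan 11 2006 5:00 AM.
Jan 11 2006 5:00 AM + 18 h = Jan 11 2006 11:00 PM.
Jan 11 2006 11:00 PM + 18 h = Jan 12 2006 5:00 PM.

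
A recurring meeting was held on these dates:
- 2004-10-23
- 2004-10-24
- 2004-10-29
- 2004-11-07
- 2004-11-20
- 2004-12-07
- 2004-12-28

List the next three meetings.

2005-01-22, 2005-02-20, 2005-03-25

Gaps: 1, 5, 9, 13, 17, 21 days — each gap is 4 larger than the previous one.
Next gap: 25 days. 2004-12-28 + 25 days = 2005-01-22.
Next gap: 29 days. 2005-01-22 + 29 days = 2005-02-20.
Next gap: 33 days. 2005-02-20 + 33 days = 2005-03-25.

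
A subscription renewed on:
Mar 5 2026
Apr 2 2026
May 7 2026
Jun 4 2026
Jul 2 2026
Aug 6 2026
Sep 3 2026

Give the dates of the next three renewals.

Oct 1 2026, Nov 5 2026, Dec 3 2026

These are Thursdays at 28- or 35-day spacing (28, 35, 28, 28, 35, 28).
The pattern: 1st Thursday of the month.
October 2026 — 1st Thursday is Oct 1 2026.
November 2026 — 1st Thursday is Nov 5 2026.
1st Thursday of December 2026: Dec 3 2026.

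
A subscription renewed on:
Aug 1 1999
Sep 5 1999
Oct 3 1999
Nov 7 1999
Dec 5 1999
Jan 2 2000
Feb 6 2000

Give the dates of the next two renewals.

All dates are Sundays, 35, 28, 35, 28, 28, 35 days apart.
Specifically, the 1st Sunday of each month.
March 2000 — 1st Sunday is Mar 5 2000.
April 2000 — 1st Sunday is Apr 2 2000.

Mar 5 2000, Apr 2 2000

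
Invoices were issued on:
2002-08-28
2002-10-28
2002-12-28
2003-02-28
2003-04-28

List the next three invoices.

2003-06-28, 2003-08-28, 2003-10-28

Each date is the 28th; the gaps (61, 61, 62, 59) track the month lengths.
The rule is the 28th of every 2 months.
June 2003: 2003-06-28.
Next: August 2003 → 2003-08-28.
Next: October 2003 → 2003-10-28.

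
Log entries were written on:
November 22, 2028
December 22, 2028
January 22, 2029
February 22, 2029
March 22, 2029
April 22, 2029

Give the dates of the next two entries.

Gaps: 30, 31, 31, 28, 31 days — not constant. Every event is on the 22nd of the month.
Pattern: the 22nd of each month.
May 2029: May 22, 2029.
June 2029: June 22, 2029.

May 22, 2029; June 22, 2029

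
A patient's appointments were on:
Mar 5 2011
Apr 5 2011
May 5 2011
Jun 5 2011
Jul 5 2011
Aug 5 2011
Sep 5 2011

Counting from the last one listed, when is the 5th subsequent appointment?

Feb 5 2012

The day-of-month is always 5 (31, 30, 31, 30, 31, 31 days between events).
So this recurs on the 5th of each month.
October 2011: Oct 5 2011.
Next: November 2011 → Nov 5 2011.
Next: December 2011 → Dec 5 2011.
January 2012: Jan 5 2012.
February 2012: Feb 5 2012.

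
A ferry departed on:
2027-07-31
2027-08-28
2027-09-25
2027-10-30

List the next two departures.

2027-11-27, 2027-12-25

These are Saturdays with 28, 28, 35-day gaps.
Each is the final Saturday of its month — 2027-07-31 is past the 28th, so '4th Saturday' doesn't fit.
Last Saturday of November 2027: 2027-11-27.
December 2027 ends with Saturday 2027-12-25.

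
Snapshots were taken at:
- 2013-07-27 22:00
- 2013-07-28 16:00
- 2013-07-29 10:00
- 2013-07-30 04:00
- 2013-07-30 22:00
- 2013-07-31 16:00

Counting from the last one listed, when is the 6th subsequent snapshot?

2013-08-05 04:00

Gaps: 18, 18, 18, 18, 18 hours — each event is 18 hours after the previous one.
2013-07-31 16:00 + 18 h = 2013-08-01 10:00.
2013-08-01 10:00 + 18 h = 2013-08-02 04:00.
2013-08-02 04:00 + 18 h = 2013-08-02 22:00.
2013-08-02 22:00 + 18 h = 2013-08-03 16:00.
2013-08-03 16:00 + 18 h = 2013-08-04 10:00.
2013-08-04 10:00 + 18 h = 2013-08-05 04:00.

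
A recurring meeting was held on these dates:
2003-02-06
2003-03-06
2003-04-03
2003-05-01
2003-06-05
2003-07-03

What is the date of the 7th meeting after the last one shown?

2004-02-05

All dates are Thursdays, 28, 28, 28, 35, 28 days apart.
Specifically, the 1st Thursday of each month.
August 2003 — 1st Thursday is 2003-08-07.
September 2003 — 1st Thursday is 2003-09-04.
October 2003 — 1st Thursday is 2003-10-02.
1st Thursday of November 2003: 2003-11-06.
December 2003 — 1st Thursday is 2003-12-04.
January 2004 — 1st Thursday is 2004-01-01.
February 2004 — 1st Thursday is 2004-02-05.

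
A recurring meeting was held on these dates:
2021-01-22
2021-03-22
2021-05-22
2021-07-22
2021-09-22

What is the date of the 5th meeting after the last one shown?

2022-07-22

Gaps: 59, 61, 61, 62 days — not constant. Every event is on the 22nd of the month.
Pattern: the 22nd of every 2 months.
Next: November 2021 → 2021-11-22.
January 2022: 2022-01-22.
March 2022: 2022-03-22.
Next: May 2022 → 2022-05-22.
July 2022: 2022-07-22.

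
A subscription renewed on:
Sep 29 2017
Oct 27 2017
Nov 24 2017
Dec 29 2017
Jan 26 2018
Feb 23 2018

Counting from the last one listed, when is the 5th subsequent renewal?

Jul 27 2018

All Fridays; the gaps (28, 28, 35, 28, 28) vary with month length.
This is the last Friday of each month.
Last Friday of March 2018: Mar 30 2018.
April 2018 ends with Friday Apr 27 2018.
Last Friday of May 2018: May 25 2018.
June 2018 ends with Friday Jun 29 2018.
Last Friday of July 2018: Jul 27 2018.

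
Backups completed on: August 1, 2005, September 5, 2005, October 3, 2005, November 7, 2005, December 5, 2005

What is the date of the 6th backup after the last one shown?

Gaps: 35, 28, 35, 28 days — a mix of 28 and 35. Every date is a Monday.
Each is the 1st Monday of its month.
January 2006 — 1st Monday is January 2, 2006.
February 2006 — 1st Monday is February 6, 2006.
1st Monday of March 2006: March 6, 2006.
1st Monday of April 2006: April 3, 2006.
May 2006 — 1st Monday is May 1, 2006.
June 2006 — 1st Monday is June 5, 2006.

June 5, 2006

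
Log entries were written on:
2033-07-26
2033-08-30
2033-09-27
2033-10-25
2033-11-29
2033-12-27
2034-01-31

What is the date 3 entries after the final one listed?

Every date is a Tuesday; gaps 35, 28, 28, 35, 28, 35 days.
Each is the last Tuesday of its month (at least one falls on the 29th or later, ruling out '4th Tuesday').
February 2034 ends with Tuesday 2034-02-28.
March 2034 ends with Tuesday 2034-03-28.
April 2034 ends with Tuesday 2034-04-25.

2034-04-25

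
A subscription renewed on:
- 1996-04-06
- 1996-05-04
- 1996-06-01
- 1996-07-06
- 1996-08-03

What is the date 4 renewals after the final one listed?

1996-12-07

Gaps: 28, 28, 35, 28 days — a mix of 28 and 35. Every date is a Saturday.
Each is the 1st Saturday of its month.
September 1996 — 1st Saturday is 1996-09-07.
1st Saturday of October 1996: 1996-10-05.
November 1996 — 1st Saturday is 1996-11-02.
December 1996 — 1st Saturday is 1996-12-07.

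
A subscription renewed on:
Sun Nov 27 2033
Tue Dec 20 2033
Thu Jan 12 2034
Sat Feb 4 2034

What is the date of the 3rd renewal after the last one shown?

Fri Apr 14 2034

Every event comes 23 days after the last (23, 23, 23).
Sat Feb 4 2034 + 23 days = Mon Feb 27 2034.
Mon Feb 27 2034 + 23 days = Wed Mar 22 2034.
Wed Mar 22 2034 + 23 days = Fri Apr 14 2034.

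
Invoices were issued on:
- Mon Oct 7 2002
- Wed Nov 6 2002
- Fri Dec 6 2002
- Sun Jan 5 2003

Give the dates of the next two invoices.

The spacing is 30, 30, 30 days — always 30 days.
Sun Jan 5 2003 + 30 days = Tue Feb 4 2003.
Tue Feb 4 2003 + 30 days = Thu Mar 6 2003.

Tue Feb 4 2003, Thu Mar 6 2003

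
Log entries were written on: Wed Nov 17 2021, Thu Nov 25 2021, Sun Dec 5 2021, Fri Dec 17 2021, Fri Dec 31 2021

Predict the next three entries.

Intervals are 8, 10, 12, 14 days — an arithmetic progression with common difference 2.
Next gap: 16 days. Fri Dec 31 2021 + 16 days = Sun Jan 16 2022.
Next gap: 18 days. Sun Jan 16 2022 + 18 days = Thu Feb 3 2022.
Next gap: 20 days. Thu Feb 3 2022 + 20 days = Wed Feb 23 2022.

Sun Jan 16 2022, Thu Feb 3 2022, Wed Feb 23 2022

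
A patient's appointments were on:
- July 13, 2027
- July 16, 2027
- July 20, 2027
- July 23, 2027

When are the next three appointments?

July 27, 2027; July 30, 2027; August 3, 2027

Gaps: 3, 4, 3 days — not constant, but cyclic with period 2.
The events fall on every Tuesday and Friday.
Next Tuesday: July 27, 2027.
The following Friday is July 30, 2027.
The following Tuesday is August 3, 2027.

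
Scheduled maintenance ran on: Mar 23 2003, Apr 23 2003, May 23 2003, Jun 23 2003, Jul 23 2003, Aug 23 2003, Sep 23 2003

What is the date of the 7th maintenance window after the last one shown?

Apr 23 2004

Each date is the 23rd; the gaps (31, 30, 31, 30, 31, 31) track the month lengths.
The rule is the 23rd of each month.
October 2003: Oct 23 2003.
November 2003: Nov 23 2003.
December 2003: Dec 23 2003.
Next: January 2004 → Jan 23 2004.
February 2004: Feb 23 2004.
March 2004: Mar 23 2004.
April 2004: Apr 23 2004.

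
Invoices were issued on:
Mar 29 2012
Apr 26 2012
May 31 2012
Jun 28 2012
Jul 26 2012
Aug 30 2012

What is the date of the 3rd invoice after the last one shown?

Every date is a Thursday; gaps 28, 35, 28, 28, 35 days.
Each is the last Thursday of its month (at least one falls on the 29th or later, ruling out '4th Thursday').
Last Thursday of September 2012: Sep 27 2012.
Last Thursday of October 2012: Oct 25 2012.
Last Thursday of November 2012: Nov 29 2012.

Nov 29 2012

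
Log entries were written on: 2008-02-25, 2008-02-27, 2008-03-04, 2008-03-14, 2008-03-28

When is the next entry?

2008-04-15

Gaps: 2, 6, 10, 14 days — each gap is 4 larger than the previous one.
Next gap: 18 days. 2008-03-28 + 18 days = 2008-04-15.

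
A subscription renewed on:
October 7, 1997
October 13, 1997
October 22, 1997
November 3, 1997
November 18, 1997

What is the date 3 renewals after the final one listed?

January 20, 1998

Intervals are 6, 9, 12, 15 days — an arithmetic progression with common difference 3.
Next gap: 18 days. November 18, 1997 + 18 days = December 6, 1997.
Next gap: 21 days. December 6, 1997 + 21 days = December 27, 1997.
Next gap: 24 days. December 27, 1997 + 24 days = January 20, 1998.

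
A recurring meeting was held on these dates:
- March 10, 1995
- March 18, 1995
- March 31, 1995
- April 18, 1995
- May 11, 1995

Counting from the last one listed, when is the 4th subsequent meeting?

September 30, 1995

Intervals are 8, 13, 18, 23 days — an arithmetic progression with common difference 5.
Next gap: 28 days. May 11, 1995 + 28 days = June 8, 1995.
Next gap: 33 days. June 8, 1995 + 33 days = July 11, 1995.
Next gap: 38 days. July 11, 1995 + 38 days = August 18, 1995.
Next gap: 43 days. August 18, 1995 + 43 days = September 30, 1995.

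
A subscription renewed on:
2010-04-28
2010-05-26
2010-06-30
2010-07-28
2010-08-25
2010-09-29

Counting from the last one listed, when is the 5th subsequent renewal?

These are Wednesdays with 28, 35, 28, 28, 35-day gaps.
Each is the final Wednesday of its month — 2010-06-30 is past the 28th, so '4th Wednesday' doesn't fit.
Last Wednesday of October 2010: 2010-10-27.
Last Wednesday of November 2010: 2010-11-24.
December 2010 ends with Wednesday 2010-12-29.
Last Wednesday of January 2011: 2011-01-26.
Last Wednesday of February 2011: 2011-02-23.

2011-02-23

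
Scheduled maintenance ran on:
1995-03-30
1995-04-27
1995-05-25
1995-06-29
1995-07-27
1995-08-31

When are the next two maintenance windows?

1995-09-28, 1995-10-26

All Thursdays; the gaps (28, 28, 35, 28, 35) vary with month length.
This is the last Thursday of each month.
September 1995 ends with Thursday 1995-09-28.
Last Thursday of October 1995: 1995-10-26.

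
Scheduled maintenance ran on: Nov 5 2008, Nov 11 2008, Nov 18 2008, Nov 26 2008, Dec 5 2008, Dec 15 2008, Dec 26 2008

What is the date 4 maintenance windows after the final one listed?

Feb 18 2009

Gaps: 6, 7, 8, 9, 10, 11 days — each gap is 1 larger than the previous one.
Next gap: 12 days. Dec 26 2008 + 12 days = Jan 7 2009.
Next gap: 13 days. Jan 7 2009 + 13 days = Jan 20 2009.
Next gap: 14 days. Jan 20 2009 + 14 days = Feb 3 2009.
Next gap: 15 days. Feb 3 2009 + 15 days = Feb 18 2009.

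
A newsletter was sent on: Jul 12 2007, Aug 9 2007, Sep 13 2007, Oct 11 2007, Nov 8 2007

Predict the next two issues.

Dec 13 2007, Jan 10 2008

These are Thursdays at 28- or 35-day spacing (28, 35, 28, 28).
The pattern: 2nd Thursday of the month.
December 2007 — 2nd Thursday is Dec 13 2007.
January 2008 — 2nd Thursday is Jan 10 2008.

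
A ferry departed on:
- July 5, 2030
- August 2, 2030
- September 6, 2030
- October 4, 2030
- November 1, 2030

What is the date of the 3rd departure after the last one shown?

Gaps: 28, 35, 28, 28 days — a mix of 28 and 35. Every date is a Friday.
Each is the 1st Friday of its month.
1st Friday of December 2030: December 6, 2030.
January 2031 — 1st Friday is January 3, 2031.
1st Friday of February 2031: February 7, 2031.

February 7, 2031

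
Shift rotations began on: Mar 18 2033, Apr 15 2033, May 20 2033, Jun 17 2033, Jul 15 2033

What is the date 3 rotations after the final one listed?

These are Fridays at 28- or 35-day spacing (28, 35, 28, 28).
The pattern: 3rd Friday of the month.
August 2033 — 3rd Friday is Aug 19 2033.
September 2033 — 3rd Friday is Sep 16 2033.
3rd Friday of October 2033: Oct 21 2033.

Oct 21 2033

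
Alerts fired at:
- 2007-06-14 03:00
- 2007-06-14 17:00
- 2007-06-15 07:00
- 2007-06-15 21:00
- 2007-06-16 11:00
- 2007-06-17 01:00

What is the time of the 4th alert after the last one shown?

2007-06-19 09:00

Spacing: 14, 14, 14, 14, 14 h — constant 14 h.
2007-06-17 01:00 + 14 h = 2007-06-17 15:00.
2007-06-17 15:00 + 14 h = 2007-06-18 05:00.
2007-06-18 05:00 + 14 h = 2007-06-18 19:00.
2007-06-18 19:00 + 14 h = 2007-06-19 09:00.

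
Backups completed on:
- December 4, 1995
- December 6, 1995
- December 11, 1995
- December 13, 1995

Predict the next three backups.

December 18, 1995; December 20, 1995; December 25, 1995

Every event lands on a Monday or Wednesday (gaps cycle 2, 5, 2).
So the schedule is: every Monday and Wednesday.
Next Monday: December 18, 1995.
Next Wednesday: December 20, 1995.
The following Monday is December 25, 1995.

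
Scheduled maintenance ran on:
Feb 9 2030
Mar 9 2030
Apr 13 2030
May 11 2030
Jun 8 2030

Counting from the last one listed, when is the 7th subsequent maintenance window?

Gaps: 28, 35, 28, 28 days — a mix of 28 and 35. Every date is a Saturday.
Each is the 2nd Saturday of its month.
2nd Saturday of July 2030: Jul 13 2030.
August 2030 — 2nd Saturday is Aug 10 2030.
September 2030 — 2nd Saturday is Sep 14 2030.
October 2030 — 2nd Saturday is Oct 12 2030.
2nd Saturday of November 2030: Nov 9 2030.
December 2030 — 2nd Saturday is Dec 14 2030.
January 2031 — 2nd Saturday is Jan 11 2031.

Jan 11 2031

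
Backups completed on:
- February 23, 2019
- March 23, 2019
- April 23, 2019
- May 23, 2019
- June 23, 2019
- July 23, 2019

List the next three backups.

August 23, 2019; September 23, 2019; October 23, 2019

Each date is the 23rd; the gaps (28, 31, 30, 31, 30) track the month lengths.
The rule is the 23rd of each month.
August 2019: August 23, 2019.
September 2019: September 23, 2019.
October 2019: October 23, 2019.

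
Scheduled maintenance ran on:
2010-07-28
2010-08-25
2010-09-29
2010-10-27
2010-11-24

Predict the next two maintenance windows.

2010-12-29, 2011-01-26

All Wednesdays; the gaps (28, 35, 28, 28) vary with month length.
This is the last Wednesday of each month.
December 2010 ends with Wednesday 2010-12-29.
Last Wednesday of January 2011: 2011-01-26.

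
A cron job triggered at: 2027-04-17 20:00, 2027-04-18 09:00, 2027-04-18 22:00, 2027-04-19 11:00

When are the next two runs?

Gaps: 13, 13, 13 hours — each event is 13 hours after the previous one.
2027-04-19 11:00 + 13 h = 2027-04-20 00:00.
2027-04-20 00:00 + 13 h = 2027-04-20 13:00.

2027-04-20 00:00, 2027-04-20 13:00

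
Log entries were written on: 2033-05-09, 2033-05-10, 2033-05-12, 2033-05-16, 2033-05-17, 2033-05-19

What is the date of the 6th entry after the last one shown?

2033-06-02

Gaps: 1, 2, 4, 1, 2 days — not constant, but cyclic with period 3.
The events fall on every Monday, Tuesday and Thursday.
Next Monday: 2033-05-23.
The following Tuesday is 2033-05-24.
Next Thursday: 2033-05-26.
The following Monday is 2033-05-30.
The following Tuesday is 2033-05-31.
Next Thursday: 2033-06-02.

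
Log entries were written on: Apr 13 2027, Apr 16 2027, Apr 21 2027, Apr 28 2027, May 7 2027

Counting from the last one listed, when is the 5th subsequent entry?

Gaps: 3, 5, 7, 9 days — each gap is 2 larger than the previous one.
Next gap: 11 days. May 7 2027 + 11 days = May 18 2027.
Next gap: 13 days. May 18 2027 + 13 days = May 31 2027.
Next gap: 15 days. May 31 2027 + 15 days = Jun 15 2027.
Next gap: 17 days. Jun 15 2027 + 17 days = Jul 2 2027.
Next gap: 19 days. Jul 2 2027 + 19 days = Jul 21 2027.

Jul 21 2027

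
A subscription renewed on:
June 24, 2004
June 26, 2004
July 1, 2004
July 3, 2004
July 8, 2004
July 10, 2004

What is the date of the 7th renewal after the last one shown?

August 5, 2004

The gap pattern 2, 5, 2, 5, 2 repeats every 2 events.
These are the Thursdays and Saturdays of each week.
The following Thursday is July 15, 2004.
Next Saturday: July 17, 2004.
The following Thursday is July 22, 2004.
The following Saturday is July 24, 2004.
Next Thursday: July 29, 2004.
The following Saturday is July 31, 2004.
Next Thursday: August 5, 2004.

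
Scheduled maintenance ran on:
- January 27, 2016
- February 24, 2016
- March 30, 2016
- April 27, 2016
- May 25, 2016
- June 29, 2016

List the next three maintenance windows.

Every date is a Wednesday; gaps 28, 35, 28, 28, 35 days.
Each is the last Wednesday of its month (at least one falls on the 29th or later, ruling out '4th Wednesday').
July 2016 ends with Wednesday July 27, 2016.
Last Wednesday of August 2016: August 31, 2016.
September 2016 ends with Wednesday September 28, 2016.

July 27, 2016; August 31, 2016; September 28, 2016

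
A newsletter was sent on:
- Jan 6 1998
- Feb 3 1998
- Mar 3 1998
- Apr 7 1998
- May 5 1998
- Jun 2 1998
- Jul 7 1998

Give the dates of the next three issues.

Aug 4 1998, Sep 1 1998, Oct 6 1998

These are Tuesdays at 28- or 35-day spacing (28, 28, 35, 28, 28, 35).
The pattern: 1st Tuesday of the month.
1st Tuesday of August 1998: Aug 4 1998.
1st Tuesday of September 1998: Sep 1 1998.
1st Tuesday of October 1998: Oct 6 1998.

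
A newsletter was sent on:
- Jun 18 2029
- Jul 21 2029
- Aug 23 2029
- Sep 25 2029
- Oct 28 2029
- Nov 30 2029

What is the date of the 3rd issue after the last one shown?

Mar 9 2030

The spacing is 33, 33, 33, 33, 33 days — always 33 days.
Nov 30 2029 + 33 days = Jan 2 2030.
Jan 2 2030 + 33 days = Feb 4 2030.
Feb 4 2030 + 33 days = Mar 9 2030.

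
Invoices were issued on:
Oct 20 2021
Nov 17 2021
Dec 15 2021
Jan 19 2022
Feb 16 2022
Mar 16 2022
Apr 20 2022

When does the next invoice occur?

May 18 2022

Gaps: 28, 28, 35, 28, 28, 35 days — a mix of 28 and 35. Every date is a Wednesday.
Each is the 3rd Wednesday of its month.
May 2022 — 3rd Wednesday is May 18 2022.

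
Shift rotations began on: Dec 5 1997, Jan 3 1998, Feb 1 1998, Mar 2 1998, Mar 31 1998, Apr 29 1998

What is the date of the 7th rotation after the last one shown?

Every event comes 29 days after the last (29, 29, 29, 29, 29).
Apr 29 1998 + 29 days = May 28 1998.
May 28 1998 + 29 days = Jun 26 1998.
Jun 26 1998 + 29 days = Jul 25 1998.
Jul 25 1998 + 29 days = Aug 23 1998.
Aug 23 1998 + 29 days = Sep 21 1998.
Sep 21 1998 + 29 days = Oct 20 1998.
Oct 20 1998 + 29 days = Nov 18 1998.

Nov 18 1998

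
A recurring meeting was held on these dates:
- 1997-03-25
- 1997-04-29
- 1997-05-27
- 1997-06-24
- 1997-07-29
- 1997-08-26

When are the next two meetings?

1997-09-30, 1997-10-28

These are Tuesdays with 35, 28, 28, 35, 28-day gaps.
Each is the final Tuesday of its month — 1997-04-29 is past the 28th, so '4th Tuesday' doesn't fit.
Last Tuesday of September 1997: 1997-09-30.
Last Tuesday of October 1997: 1997-10-28.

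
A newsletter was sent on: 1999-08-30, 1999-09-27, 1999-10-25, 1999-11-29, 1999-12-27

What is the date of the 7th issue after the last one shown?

Every date is a Monday; gaps 28, 28, 35, 28 days.
Each is the last Monday of its month (at least one falls on the 29th or later, ruling out '4th Monday').
January 2000 ends with Monday 2000-01-31.
Last Monday of February 2000: 2000-02-28.
Last Monday of March 2000: 2000-03-27.
April 2000 ends with Monday 2000-04-24.
May 2000 ends with Monday 2000-05-29.
Last Monday of June 2000: 2000-06-26.
Last Monday of July 2000: 2000-07-31.

2000-07-31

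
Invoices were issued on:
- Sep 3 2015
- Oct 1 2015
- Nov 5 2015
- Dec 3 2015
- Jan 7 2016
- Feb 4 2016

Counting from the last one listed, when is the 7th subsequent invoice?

All dates are Thursdays, 28, 35, 28, 35, 28 days apart.
Specifically, the 1st Thursday of each month.
1st Thursday of March 2016: Mar 3 2016.
1st Thursday of April 2016: Apr 7 2016.
1st Thursday of May 2016: May 5 2016.
June 2016 — 1st Thursday is Jun 2 2016.
1st Thursday of July 2016: Jul 7 2016.
August 2016 — 1st Thursday is Aug 4 2016.
1st Thursday of September 2016: Sep 1 2016.

Sep 1 2016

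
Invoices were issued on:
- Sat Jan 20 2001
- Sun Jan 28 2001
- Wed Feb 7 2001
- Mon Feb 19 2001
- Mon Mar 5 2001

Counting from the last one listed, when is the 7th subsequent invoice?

Mon Aug 6 2001

The spacing grows by 2 each time: 8, 10, 12, 14 days.
Next gap: 16 days. Mon Mar 5 2001 + 16 days = Wed Mar 21 2001.
Next gap: 18 days. Wed Mar 21 2001 + 18 days = Sun Apr 8 2001.
Next gap: 20 days. Sun Apr 8 2001 + 20 days = Sat Apr 28 2001.
Next gap: 22 days. Sat Apr 28 2001 + 22 days = Sun May 20 2001.
Next gap: 24 days. Sun May 20 2001 + 24 days = Wed Jun 13 2001.
Next gap: 26 days. Wed Jun 13 2001 + 26 days = Mon Jul 9 2001.
Next gap: 28 days. Mon Jul 9 2001 + 28 days = Mon Aug 6 2001.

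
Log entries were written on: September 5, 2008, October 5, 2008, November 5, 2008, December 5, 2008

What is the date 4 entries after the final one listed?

April 5, 2009

The day-of-month is always 5 (30, 31, 30 days between events).
So this recurs on the 5th of each month.
Next: January 2009 → January 5, 2009.
February 2009: February 5, 2009.
March 2009: March 5, 2009.
April 2009: April 5, 2009.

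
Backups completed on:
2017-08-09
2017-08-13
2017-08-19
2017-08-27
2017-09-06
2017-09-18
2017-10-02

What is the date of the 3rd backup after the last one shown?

The spacing grows by 2 each time: 4, 6, 8, 10, 12, 14 days.
Next gap: 16 days. 2017-10-02 + 16 days = 2017-10-18.
Next gap: 18 days. 2017-10-18 + 18 days = 2017-11-05.
Next gap: 20 days. 2017-11-05 + 20 days = 2017-11-25.

2017-11-25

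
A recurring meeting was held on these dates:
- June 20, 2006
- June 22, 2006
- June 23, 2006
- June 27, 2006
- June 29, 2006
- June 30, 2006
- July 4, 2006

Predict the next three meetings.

July 6, 2006; July 7, 2006; July 11, 2006

Every event lands on a Tuesday or Thursday or Friday (gaps cycle 2, 1, 4, 2, 1, 4).
So the schedule is: every Tuesday, Thursday and Friday.
The following Thursday is July 6, 2006.
Next Friday: July 7, 2006.
The following Tuesday is July 11, 2006.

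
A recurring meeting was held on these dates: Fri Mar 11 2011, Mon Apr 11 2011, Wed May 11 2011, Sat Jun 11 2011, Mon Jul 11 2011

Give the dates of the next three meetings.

Each date is the 11th; the gaps (31, 30, 31, 30) track the month lengths.
The rule is the 11th of each month.
August 2011: Thu Aug 11 2011.
September 2011: Sun Sep 11 2011.
Next: October 2011 → Tue Oct 11 2011.

Thu Aug 11 2011, Sun Sep 11 2011, Tue Oct 11 2011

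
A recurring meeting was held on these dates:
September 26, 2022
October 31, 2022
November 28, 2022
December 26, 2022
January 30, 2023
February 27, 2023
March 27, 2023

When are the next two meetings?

All Mondays; the gaps (35, 28, 28, 35, 28, 28) vary with month length.
This is the last Monday of each month.
Last Monday of April 2023: April 24, 2023.
May 2023 ends with Monday May 29, 2023.

April 24, 2023; May 29, 2023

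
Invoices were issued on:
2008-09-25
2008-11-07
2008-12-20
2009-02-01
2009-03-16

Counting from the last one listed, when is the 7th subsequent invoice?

The spacing is 43, 43, 43, 43 days — always 43 days.
2009-03-16 + 43 days = 2009-04-28.
2009-04-28 + 43 days = 2009-06-10.
2009-06-10 + 43 days = 2009-07-23.
2009-07-23 + 43 days = 2009-09-04.
2009-09-04 + 43 days = 2009-10-17.
2009-10-17 + 43 days = 2009-11-29.
2009-11-29 + 43 days = 2010-01-11.

2010-01-11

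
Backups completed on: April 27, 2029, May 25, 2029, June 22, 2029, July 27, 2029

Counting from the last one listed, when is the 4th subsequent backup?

November 23, 2029

Gaps: 28, 28, 35 days — a mix of 28 and 35. Every date is a Friday.
Each is the 4th Friday of its month.
4th Friday of August 2029: August 24, 2029.
September 2029 — 4th Friday is September 28, 2029.
October 2029 — 4th Friday is October 26, 2029.
November 2029 — 4th Friday is November 23, 2029.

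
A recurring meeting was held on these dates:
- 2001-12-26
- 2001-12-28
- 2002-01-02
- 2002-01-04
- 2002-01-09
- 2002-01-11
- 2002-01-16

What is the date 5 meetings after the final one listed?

Gaps: 2, 5, 2, 5, 2, 5 days — not constant, but cyclic with period 2.
The events fall on every Wednesday and Friday.
Next Friday: 2002-01-18.
The following Wednesday is 2002-01-23.
Next Friday: 2002-01-25.
Next Wednesday: 2002-01-30.
Next Friday: 2002-02-01.

2002-02-01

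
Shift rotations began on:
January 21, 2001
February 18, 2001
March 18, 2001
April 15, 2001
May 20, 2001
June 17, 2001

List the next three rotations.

All dates are Sundays, 28, 28, 28, 35, 28 days apart.
Specifically, the 3rd Sunday of each month.
July 2001 — 3rd Sunday is July 15, 2001.
3rd Sunday of August 2001: August 19, 2001.
3rd Sunday of September 2001: September 16, 2001.

July 15, 2001; August 19, 2001; September 16, 2001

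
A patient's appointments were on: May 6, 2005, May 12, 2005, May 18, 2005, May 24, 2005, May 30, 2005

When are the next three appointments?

June 5, 2005; June 11, 2005; June 17, 2005

Gaps between consecutive events: 6, 6, 6, 6 days — a constant 6-day interval.
May 30, 2005 + 6 days = June 5, 2005.
June 5, 2005 + 6 days = June 11, 2005.
June 11, 2005 + 6 days = June 17, 2005.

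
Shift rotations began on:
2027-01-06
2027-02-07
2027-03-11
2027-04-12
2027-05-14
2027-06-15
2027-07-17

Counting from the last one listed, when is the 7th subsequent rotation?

2028-02-26

Gaps between consecutive events: 32, 32, 32, 32, 32, 32 days — a constant 32-day interval.
2027-07-17 + 32 days = 2027-08-18.
2027-08-18 + 32 days = 2027-09-19.
2027-09-19 + 32 days = 2027-10-21.
2027-10-21 + 32 days = 2027-11-22.
2027-11-22 + 32 days = 2027-12-24.
2027-12-24 + 32 days = 2028-01-25.
2028-01-25 + 32 days = 2028-02-26.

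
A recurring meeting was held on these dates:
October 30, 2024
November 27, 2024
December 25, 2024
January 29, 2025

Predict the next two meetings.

February 26, 2025; March 26, 2025

Every date is a Wednesday; gaps 28, 28, 35 days.
Each is the last Wednesday of its month (at least one falls on the 29th or later, ruling out '4th Wednesday').
Last Wednesday of February 2025: February 26, 2025.
March 2025 ends with Wednesday March 26, 2025.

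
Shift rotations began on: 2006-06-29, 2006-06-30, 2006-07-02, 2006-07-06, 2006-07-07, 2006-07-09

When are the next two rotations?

2006-07-13, 2006-07-14

Gaps: 1, 2, 4, 1, 2 days — not constant, but cyclic with period 3.
The events fall on every Thursday, Friday and Sunday.
The following Thursday is 2006-07-13.
The following Friday is 2006-07-14.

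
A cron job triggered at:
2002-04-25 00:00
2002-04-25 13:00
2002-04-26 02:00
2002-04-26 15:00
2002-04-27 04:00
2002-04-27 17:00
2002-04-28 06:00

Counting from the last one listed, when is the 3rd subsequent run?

2002-04-29 21:00

Spacing: 13, 13, 13, 13, 13, 13 h — constant 13 h.
2002-04-28 06:00 + 13 h = 2002-04-28 19:00.
2002-04-28 19:00 + 13 h = 2002-04-29 08:00.
2002-04-29 08:00 + 13 h = 2002-04-29 21:00.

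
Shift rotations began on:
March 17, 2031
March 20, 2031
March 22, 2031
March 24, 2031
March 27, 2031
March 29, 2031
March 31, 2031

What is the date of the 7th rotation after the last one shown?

April 17, 2031

The gap pattern 3, 2, 2, 3, 2, 2 repeats every 3 events.
These are the Mondays, Thursdays and Saturdays of each week.
Next Thursday: April 3, 2031.
Next Saturday: April 5, 2031.
Next Monday: April 7, 2031.
Next Thursday: April 10, 2031.
Next Saturday: April 12, 2031.
The following Monday is April 14, 2031.
Next Thursday: April 17, 2031.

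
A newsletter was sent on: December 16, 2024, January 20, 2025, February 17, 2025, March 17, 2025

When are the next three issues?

April 21, 2025; May 19, 2025; June 16, 2025

Gaps: 35, 28, 28 days — a mix of 28 and 35. Every date is a Monday.
Each is the 3rd Monday of its month.
April 2025 — 3rd Monday is April 21, 2025.
3rd Monday of May 2025: May 19, 2025.
3rd Monday of June 2025: June 16, 2025.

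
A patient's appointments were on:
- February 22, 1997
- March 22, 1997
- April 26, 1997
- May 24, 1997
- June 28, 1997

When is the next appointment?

July 26, 1997

These are Saturdays at 28- or 35-day spacing (28, 35, 28, 35).
The pattern: 4th Saturday of the month.
July 1997 — 4th Saturday is July 26, 1997.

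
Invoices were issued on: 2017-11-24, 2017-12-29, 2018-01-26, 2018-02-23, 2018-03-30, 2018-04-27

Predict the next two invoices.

2018-05-25, 2018-06-29

These are Fridays with 35, 28, 28, 35, 28-day gaps.
Each is the final Friday of its month — 2017-12-29 is past the 28th, so '4th Friday' doesn't fit.
May 2018 ends with Friday 2018-05-25.
Last Friday of June 2018: 2018-06-29.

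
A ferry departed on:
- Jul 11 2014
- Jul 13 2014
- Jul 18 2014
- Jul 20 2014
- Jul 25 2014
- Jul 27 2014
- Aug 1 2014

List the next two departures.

Aug 3 2014, Aug 8 2014

Every event lands on a Friday or Sunday (gaps cycle 2, 5, 2, 5, 2, 5).
So the schedule is: every Friday and Sunday.
The following Sunday is Aug 3 2014.
Next Friday: Aug 8 2014.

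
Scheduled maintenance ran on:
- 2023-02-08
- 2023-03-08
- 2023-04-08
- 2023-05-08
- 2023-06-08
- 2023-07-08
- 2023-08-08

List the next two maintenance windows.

2023-09-08, 2023-10-08

The day-of-month is always 8 (28, 31, 30, 31, 30, 31 days between events).
So this recurs on the 8th of each month.
Next: September 2023 → 2023-09-08.
October 2023: 2023-10-08.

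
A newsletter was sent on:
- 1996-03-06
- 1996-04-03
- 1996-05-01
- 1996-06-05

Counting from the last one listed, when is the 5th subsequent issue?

Gaps: 28, 28, 35 days — a mix of 28 and 35. Every date is a Wednesday.
Each is the 1st Wednesday of its month.
July 1996 — 1st Wednesday is 1996-07-03.
August 1996 — 1st Wednesday is 1996-08-07.
September 1996 — 1st Wednesday is 1996-09-04.
1st Wednesday of October 1996: 1996-10-02.
1st Wednesday of November 1996: 1996-11-06.

1996-11-06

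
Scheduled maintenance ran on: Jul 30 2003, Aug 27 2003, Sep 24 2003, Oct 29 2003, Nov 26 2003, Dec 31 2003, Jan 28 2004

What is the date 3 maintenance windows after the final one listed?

Apr 28 2004

All Wednesdays; the gaps (28, 28, 35, 28, 35, 28) vary with month length.
This is the last Wednesday of each month.
February 2004 ends with Wednesday Feb 25 2004.
Last Wednesday of March 2004: Mar 31 2004.
Last Wednesday of April 2004: Apr 28 2004.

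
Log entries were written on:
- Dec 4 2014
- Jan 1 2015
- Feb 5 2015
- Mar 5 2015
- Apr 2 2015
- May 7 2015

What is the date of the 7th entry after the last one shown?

These are Thursdays at 28- or 35-day spacing (28, 35, 28, 28, 35).
The pattern: 1st Thursday of the month.
1st Thursday of June 2015: Jun 4 2015.
July 2015 — 1st Thursday is Jul 2 2015.
August 2015 — 1st Thursday is Aug 6 2015.
1st Thursday of September 2015: Sep 3 2015.
1st Thursday of October 2015: Oct 1 2015.
1st Thursday of November 2015: Nov 5 2015.
1st Thursday of December 2015: Dec 3 2015.

Dec 3 2015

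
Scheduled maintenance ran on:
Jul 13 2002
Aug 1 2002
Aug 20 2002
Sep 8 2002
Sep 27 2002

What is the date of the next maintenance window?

Oct 16 2002

Every event comes 19 days after the last (19, 19, 19, 19).
Sep 27 2002 + 19 days = Oct 16 2002.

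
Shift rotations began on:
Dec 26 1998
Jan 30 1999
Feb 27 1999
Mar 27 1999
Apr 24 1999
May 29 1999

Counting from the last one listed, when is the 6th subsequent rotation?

Nov 27 1999

Every date is a Saturday; gaps 35, 28, 28, 28, 35 days.
Each is the last Saturday of its month (at least one falls on the 29th or later, ruling out '4th Saturday').
Last Saturday of June 1999: Jun 26 1999.
July 1999 ends with Saturday Jul 31 1999.
Last Saturday of August 1999: Aug 28 1999.
Last Saturday of September 1999: Sep 25 1999.
Last Saturday of October 1999: Oct 30 1999.
November 1999 ends with Saturday Nov 27 1999.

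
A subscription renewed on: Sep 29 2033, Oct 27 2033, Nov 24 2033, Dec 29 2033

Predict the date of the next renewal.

Jan 26 2034

All Thursdays; the gaps (28, 28, 35) vary with month length.
This is the last Thursday of each month.
Last Thursday of January 2034: Jan 26 2034.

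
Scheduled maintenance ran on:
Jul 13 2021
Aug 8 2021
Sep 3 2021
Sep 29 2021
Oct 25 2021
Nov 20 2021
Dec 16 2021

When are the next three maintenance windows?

Jan 11 2022, Feb 6 2022, Mar 4 2022

The spacing is 26, 26, 26, 26, 26, 26 days — always 26 days.
Dec 16 2021 + 26 days = Jan 11 2022.
Jan 11 2022 + 26 days = Feb 6 2022.
Feb 6 2022 + 26 days = Mar 4 2022.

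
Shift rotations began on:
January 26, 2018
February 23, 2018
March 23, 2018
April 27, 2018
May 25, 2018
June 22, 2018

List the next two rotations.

July 27, 2018; August 24, 2018

These are Fridays at 28- or 35-day spacing (28, 28, 35, 28, 28).
The pattern: 4th Friday of the month.
4th Friday of July 2018: July 27, 2018.
August 2018 — 4th Friday is August 24, 2018.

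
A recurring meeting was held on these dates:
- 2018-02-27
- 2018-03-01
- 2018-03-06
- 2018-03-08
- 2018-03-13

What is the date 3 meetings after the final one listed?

2018-03-22

Every event lands on a Tuesday or Thursday (gaps cycle 2, 5, 2, 5).
So the schedule is: every Tuesday and Thursday.
The following Thursday is 2018-03-15.
The following Tuesday is 2018-03-20.
The following Thursday is 2018-03-22.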